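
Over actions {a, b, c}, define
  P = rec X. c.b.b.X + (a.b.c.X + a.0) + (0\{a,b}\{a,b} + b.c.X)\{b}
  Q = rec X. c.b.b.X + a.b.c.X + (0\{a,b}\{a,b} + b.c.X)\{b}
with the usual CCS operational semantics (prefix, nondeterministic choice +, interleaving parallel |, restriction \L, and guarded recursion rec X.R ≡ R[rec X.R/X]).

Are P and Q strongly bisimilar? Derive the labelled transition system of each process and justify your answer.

Reachable graph of P (6 states):
  m0 = rec X. c.b.b.X + (a.b.c.X + a.0) + (0\{a,b}\{a,b} + b.c.X)\{b} → ··a··> m1, ··a··> m2, ··c··> m3
  m1 = 0 → ·
  m2 = b.c.(rec X. c.b.b.X + (a.b.c.X + a.0) + (0\{a,b}\{a,b} + b.c.X)\{b}) → ··b··> m4
  m3 = b.b.(rec X. c.b.b.X + (a.b.c.X + a.0) + (0\{a,b}\{a,b} + b.c.X)\{b}) → ··b··> m5
  m4 = c.(rec X. c.b.b.X + (a.b.c.X + a.0) + (0\{a,b}\{a,b} + b.c.X)\{b}) → ··c··> m0
  m5 = b.(rec X. c.b.b.X + (a.b.c.X + a.0) + (0\{a,b}\{a,b} + b.c.X)\{b}) → ··b··> m0
Reachable graph of Q (5 states):
  n0 = rec X. c.b.b.X + a.b.c.X + (0\{a,b}\{a,b} + b.c.X)\{b} → ··a··> n1, ··c··> n2
  n1 = b.c.(rec X. c.b.b.X + a.b.c.X + (0\{a,b}\{a,b} + b.c.X)\{b}) → ··b··> n3
  n2 = b.b.(rec X. c.b.b.X + a.b.c.X + (0\{a,b}\{a,b} + b.c.X)\{b}) → ··b··> n4
  n3 = c.(rec X. c.b.b.X + a.b.c.X + (0\{a,b}\{a,b} + b.c.X)\{b}) → ··c··> n0
  n4 = b.(rec X. c.b.b.X + a.b.c.X + (0\{a,b}\{a,b} + b.c.X)\{b}) → ··b··> n0
Partition-refinement fixed point:
  B0 = {m0}
  B1 = {m1}
  B2 = {m3}
  B3 = {m5}
  B4 = {m2}
  B5 = {m4}
  B6 = {n0}
  B7 = {n2}
  B8 = {n4}
  B9 = {n1}
  B10 = {n3}
m0 ∈ B0, n0 ∈ B6 → different blocks

P ≁ Q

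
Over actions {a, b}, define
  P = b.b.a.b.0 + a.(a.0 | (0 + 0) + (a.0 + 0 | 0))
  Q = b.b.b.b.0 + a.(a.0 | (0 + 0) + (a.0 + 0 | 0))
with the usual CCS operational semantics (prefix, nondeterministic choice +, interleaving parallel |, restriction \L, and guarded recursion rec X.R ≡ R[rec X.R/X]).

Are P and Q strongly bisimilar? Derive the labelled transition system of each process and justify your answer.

P's transition system — 7 states:
  m0 = b.b.a.b.0 + a.(a.0 | (0 + 0) + (a.0 + 0 | 0)) → -a-> m1, -b-> m2
  m1 = a.0 | (0 + 0) + (a.0 + 0 | 0) → -a-> m3, -a-> m4
  m2 = b.a.b.0 → -b-> m5
  m3 = 0 → deadlocked
  m4 = 0 | (0 + 0) → deadlocked
  m5 = a.b.0 → -a-> m6
  m6 = b.0 → -b-> m3
Q's transition system — 7 states:
  n0 = b.b.b.b.0 + a.(a.0 | (0 + 0) + (a.0 + 0 | 0)) → -a-> n1, -b-> n2
  n1 = a.0 | (0 + 0) + (a.0 + 0 | 0) → -a-> n3, -a-> n4
  n2 = b.b.b.0 → -b-> n5
  n3 = 0 → deadlocked
  n4 = 0 | (0 + 0) → deadlocked
  n5 = b.b.0 → -b-> n6
  n6 = b.0 → -b-> n3
Coarsest stable partition (strong bisimilarity classes):
  B0 = {m0}
  B1 = {m1, n1}
  B2 = {m3, m4, n3, n4}
  B3 = {m2}
  B4 = {m5}
  B5 = {m6, n6}
  B6 = {n0}
  B7 = {n2}
  B8 = {n5}
m0 ∈ B0, n0 ∈ B6 → different blocks

NO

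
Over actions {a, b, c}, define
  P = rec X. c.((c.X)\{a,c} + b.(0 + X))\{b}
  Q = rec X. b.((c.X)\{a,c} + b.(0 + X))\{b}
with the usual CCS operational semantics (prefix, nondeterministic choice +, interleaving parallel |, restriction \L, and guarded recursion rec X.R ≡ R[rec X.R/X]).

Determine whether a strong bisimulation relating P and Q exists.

NO

Reachable graph of P (2 states):
  u0 = rec X. c.((c.X)\{a,c} + b.(0 + X))\{b} | —c→ u1
  u1 = ((c.(rec X. c.((c.X)\{a,c} + b.(0 + X))\{b}))\{a,c} + b.(0 + (rec X. c.((c.X)\{a,c} + b.(0 + X))\{b})))\{b} | stopped
Reachable graph of Q (2 states):
  v0 = rec X. b.((c.X)\{a,c} + b.(0 + X))\{b} | —b→ v1
  v1 = ((c.(rec X. b.((c.X)\{a,c} + b.(0 + X))\{b}))\{a,c} + b.(0 + (rec X. b.((c.X)\{a,c} + b.(0 + X))\{b})))\{b} | stopped
Partition-refinement fixed point:
  B0 = {u0}
  B1 = {u1, v1}
  B2 = {v0}
u0 ∈ B0, v0 ∈ B2 → different blocks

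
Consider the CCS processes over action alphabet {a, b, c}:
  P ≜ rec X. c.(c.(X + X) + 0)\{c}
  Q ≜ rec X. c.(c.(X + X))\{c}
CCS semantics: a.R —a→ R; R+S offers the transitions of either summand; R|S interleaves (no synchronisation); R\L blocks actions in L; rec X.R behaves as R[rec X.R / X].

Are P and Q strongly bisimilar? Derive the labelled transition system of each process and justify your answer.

P ~ Q

Reachable graph of P (2 states):
  m0 = rec X. c.(c.(X + X) + 0)\{c} → =c=> m1
  m1 = (c.((rec X. c.(c.(X + X) + 0)\{c}) + (rec X. c.(c.(X + X) + 0)\{c})) + 0)\{c} → deadlocked
Reachable graph of Q (2 states):
  n0 = rec X. c.(c.(X + X))\{c} → =c=> n1
  n1 = (c.((rec X. c.(c.(X + X))\{c}) + (rec X. c.(c.(X + X))\{c})))\{c} → deadlocked
Bisimilarity quotient blocks:
  B0 = {m0, n0}
  B1 = {m1, n1}
m0 ∈ B0, n0 ∈ B0 → same block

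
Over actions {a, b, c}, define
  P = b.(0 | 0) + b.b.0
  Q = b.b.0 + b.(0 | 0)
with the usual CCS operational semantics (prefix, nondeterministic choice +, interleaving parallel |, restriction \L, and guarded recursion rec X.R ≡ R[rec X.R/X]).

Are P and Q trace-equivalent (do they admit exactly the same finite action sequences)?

traces(P) = traces(Q)

LTS(P): 4 reachable states
  u0 = b.(0 | 0) + b.b.0 → ··b··> u1, ··b··> u2
  u1 = 0 | 0 → deadlocked
  u2 = b.0 → ··b··> u3
  u3 = 0 → deadlocked
LTS(Q): 4 reachable states
  v0 = b.b.0 + b.(0 | 0) → ··b··> v1, ··b··> v2
  v1 = 0 | 0 → deadlocked
  v2 = b.0 → ··b··> v3
  v3 = 0 → deadlocked
Coarsest stable partition (strong bisimilarity classes):
  B0 = {u0, v0}
  B1 = {u2, v2}
  B2 = {u1, u3, v1, v3}
u0 ∈ B0, v0 ∈ B0 → same block
Bisimilar ⇒ trace-equivalent.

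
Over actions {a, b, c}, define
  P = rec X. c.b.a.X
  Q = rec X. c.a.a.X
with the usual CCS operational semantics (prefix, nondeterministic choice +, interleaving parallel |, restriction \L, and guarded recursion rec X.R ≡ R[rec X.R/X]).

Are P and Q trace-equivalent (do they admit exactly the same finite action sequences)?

LTS(P): 3 reachable states
  m0 = rec X. c.b.a.X :: =c=> m1
  m1 = b.a.(rec X. c.b.a.X) :: =b=> m2
  m2 = a.(rec X. c.b.a.X) :: =a=> m0
LTS(Q): 3 reachable states
  n0 = rec X. c.a.a.X :: =c=> n1
  n1 = a.a.(rec X. c.a.a.X) :: =a=> n2
  n2 = a.(rec X. c.a.a.X) :: =a=> n0
Run σ = ⟨cb⟩ on P: start {m0}
  after c @ step 1: {m1}
  after b @ step 2: {m2}
  ✓ P
Run σ = ⟨cb⟩ on Q: start {n0}
  after c @ step 1: {n1}
  after b @ step 2: ∅  — Q cannot continue

NO — witness ⟨cb⟩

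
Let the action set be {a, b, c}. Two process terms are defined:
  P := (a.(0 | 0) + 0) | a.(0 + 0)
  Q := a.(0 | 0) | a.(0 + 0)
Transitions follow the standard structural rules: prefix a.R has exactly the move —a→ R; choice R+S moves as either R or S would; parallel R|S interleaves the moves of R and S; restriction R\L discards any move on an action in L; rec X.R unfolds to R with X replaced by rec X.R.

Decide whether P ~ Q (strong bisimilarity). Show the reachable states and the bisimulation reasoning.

LTS(P): 4 reachable states
  u0 = (a.(0 | 0) + 0) | a.(0 + 0) | -a-> u1, -a-> u2
  u1 = (a.(0 | 0) + 0) | (0 + 0) | -a-> u3
  u2 = 0 | 0 | a.(0 + 0) | -a-> u3
  u3 = 0 | 0 | (0 + 0) | stopped
LTS(Q): 4 reachable states
  v0 = a.(0 | 0) | a.(0 + 0) | -a-> v1, -a-> v2
  v1 = 0 | 0 | a.(0 + 0) | -a-> v3
  v2 = a.(0 | 0) | (0 + 0) | -a-> v3
  v3 = 0 | 0 | (0 + 0) | stopped
Partition-refinement fixed point:
  B0 = {u0, v0}
  B1 = {u1, u2, v1, v2}
  B2 = {u3, v3}
u0 ∈ B0, v0 ∈ B0 → same block

P ~ Q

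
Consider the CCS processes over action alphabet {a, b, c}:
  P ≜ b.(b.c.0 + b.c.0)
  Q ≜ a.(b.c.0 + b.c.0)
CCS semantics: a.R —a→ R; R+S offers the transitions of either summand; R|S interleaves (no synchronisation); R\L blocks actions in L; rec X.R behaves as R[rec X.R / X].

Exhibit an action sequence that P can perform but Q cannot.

LTS(P): 4 reachable states
  s0 = b.(b.c.0 + b.c.0) → —b→ s1
  s1 = b.c.0 + b.c.0 → —b→ s2
  s2 = c.0 → —c→ s3
  s3 = 0 → deadlocked
LTS(Q): 4 reachable states
  t0 = a.(b.c.0 + b.c.0) → —a→ t1
  t1 = b.c.0 + b.c.0 → —b→ t2
  t2 = c.0 → —c→ t3
  t3 = 0 → deadlocked
Run σ = ⟨b⟩ on P: start {s0}
  step 1 (b): {s1}
  — P admits the full trace.
Run σ = ⟨b⟩ on Q: start {t0}
  step 1 (b): ∅  — Q cannot continue

b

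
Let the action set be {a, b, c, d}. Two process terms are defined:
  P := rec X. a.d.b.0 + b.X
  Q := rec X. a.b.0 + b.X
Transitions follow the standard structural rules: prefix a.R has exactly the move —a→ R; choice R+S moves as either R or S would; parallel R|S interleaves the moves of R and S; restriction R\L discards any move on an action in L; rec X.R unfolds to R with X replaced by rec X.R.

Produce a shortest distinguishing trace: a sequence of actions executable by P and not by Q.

ad

P's transition system — 4 states:
  p0 = rec X. a.d.b.0 + b.X | ··a··> p1, ··b··> p0
  p1 = d.b.0 | ··d··> p2
  p2 = b.0 | ··b··> p3
  p3 = 0 | deadlocked
Q's transition system — 3 states:
  q0 = rec X. a.b.0 + b.X | ··a··> q1, ··b··> q0
  q1 = b.0 | ··b··> q2
  q2 = 0 | deadlocked
Executing ad from P (initial set {p0}):
  step 1 (a): {p1}
  step 2 (d): {p2}
  — P admits the full trace.
Executing ad from Q (initial set {q0}):
  step 1 (a): {q1}
  step 2 (d): ∅  — Q cannot continue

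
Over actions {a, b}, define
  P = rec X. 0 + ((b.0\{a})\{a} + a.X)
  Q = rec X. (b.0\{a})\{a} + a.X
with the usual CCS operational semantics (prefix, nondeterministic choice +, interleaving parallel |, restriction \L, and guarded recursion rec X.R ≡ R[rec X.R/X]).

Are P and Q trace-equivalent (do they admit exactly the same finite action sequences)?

trace-equivalent

LTS(P): 2 reachable states
  u0 = rec X. 0 + ((b.0\{a})\{a} + a.X) → =a=> u0, =b=> u1
  u1 = 0\{a}\{a} → deadlocked
LTS(Q): 2 reachable states
  v0 = rec X. (b.0\{a})\{a} + a.X → =a=> v0, =b=> v1
  v1 = 0\{a}\{a} → deadlocked
Coarsest stable partition (strong bisimilarity classes):
  B0 = {u0, v0}
  B1 = {u1, v1}
u0 ∈ B0, v0 ∈ B0 → same block
Bisimilar ⇒ trace-equivalent.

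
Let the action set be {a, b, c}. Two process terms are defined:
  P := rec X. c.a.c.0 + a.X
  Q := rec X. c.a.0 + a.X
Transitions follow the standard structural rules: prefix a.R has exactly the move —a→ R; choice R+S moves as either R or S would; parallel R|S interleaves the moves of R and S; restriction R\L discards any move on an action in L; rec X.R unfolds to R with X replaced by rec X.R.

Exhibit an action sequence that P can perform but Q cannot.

cac

LTS(P): 4 reachable states
  s0 = rec X. c.a.c.0 + a.X → =a=> s0, =c=> s1
  s1 = a.c.0 → =a=> s2
  s2 = c.0 → =c=> s3
  s3 = 0 → deadlocked
LTS(Q): 3 reachable states
  t0 = rec X. c.a.0 + a.X → =a=> t0, =c=> t1
  t1 = a.0 → =a=> t2
  t2 = 0 → deadlocked
Executing cac from P (initial set {s0}):
  after c @ step 1: {s1}
  after a @ step 2: {s2}
  after c @ step 3: {s3}
  P completes σ.
Executing cac from Q (initial set {t0}):
  after c @ step 1: {t1}
  after a @ step 2: {t2}
  after c @ step 3: ∅ (Q stuck)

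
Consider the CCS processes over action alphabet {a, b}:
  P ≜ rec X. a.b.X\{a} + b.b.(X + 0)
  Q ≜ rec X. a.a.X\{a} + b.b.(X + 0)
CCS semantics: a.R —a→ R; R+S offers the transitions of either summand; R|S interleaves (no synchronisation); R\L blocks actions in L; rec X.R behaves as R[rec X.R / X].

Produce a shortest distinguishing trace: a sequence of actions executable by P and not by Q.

P's transition system — 7 states:
  u0 = rec X. a.b.X\{a} + b.b.(X + 0) :: --a--▸ u1, --b--▸ u2
  u1 = b.(rec X. a.b.X\{a} + b.b.(X + 0))\{a} :: --b--▸ u3
  u2 = b.((rec X. a.b.X\{a} + b.b.(X + 0)) + 0) :: --b--▸ u4
  u3 = (rec X. a.b.X\{a} + b.b.(X + 0))\{a} :: --b--▸ u5
  u4 = (rec X. a.b.X\{a} + b.b.(X + 0)) + 0 :: --a--▸ u1, --b--▸ u2
  u5 = (b.((rec X. a.b.X\{a} + b.b.(X + 0)) + 0))\{a} :: --b--▸ u6
  u6 = ((rec X. a.b.X\{a} + b.b.(X + 0)) + 0)\{a} :: --b--▸ u5
Q's transition system — 7 states:
  v0 = rec X. a.a.X\{a} + b.b.(X + 0) :: --a--▸ v1, --b--▸ v2
  v1 = a.(rec X. a.a.X\{a} + b.b.(X + 0))\{a} :: --a--▸ v3
  v2 = b.((rec X. a.a.X\{a} + b.b.(X + 0)) + 0) :: --b--▸ v4
  v3 = (rec X. a.a.X\{a} + b.b.(X + 0))\{a} :: --b--▸ v5
  v4 = (rec X. a.a.X\{a} + b.b.(X + 0)) + 0 :: --a--▸ v1, --b--▸ v2
  v5 = (b.((rec X. a.a.X\{a} + b.b.(X + 0)) + 0))\{a} :: --b--▸ v6
  v6 = ((rec X. a.a.X\{a} + b.b.(X + 0)) + 0)\{a} :: --b--▸ v5
Executing ab from P (initial set {u0}):
  [1] a ⇒ {u1}
  [2] b ⇒ {u3}
  ✓ P
Executing ab from Q (initial set {v0}):
  [1] a ⇒ {v1}
  [2] b ⇒ no successor for Q

ab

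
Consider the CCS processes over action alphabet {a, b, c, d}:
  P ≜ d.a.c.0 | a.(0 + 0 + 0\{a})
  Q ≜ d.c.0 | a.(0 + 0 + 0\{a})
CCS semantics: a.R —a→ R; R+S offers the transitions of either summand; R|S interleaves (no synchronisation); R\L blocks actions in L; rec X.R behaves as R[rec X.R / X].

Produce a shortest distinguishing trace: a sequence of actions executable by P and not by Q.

LTS(P): 8 reachable states
  p0 = d.a.c.0 | a.(0 + 0 + 0\{a}) has moves =a=> p1, =d=> p2
  p1 = d.a.c.0 | (0 + 0 + 0\{a}) has moves =d=> p3
  p2 = a.c.0 | a.(0 + 0 + 0\{a}) has moves =a=> p3, =a=> p4
  p3 = a.c.0 | (0 + 0 + 0\{a}) has moves =a=> p5
  p4 = c.0 | a.(0 + 0 + 0\{a}) has moves =a=> p5, =c=> p6
  p5 = c.0 | (0 + 0 + 0\{a}) has moves =c=> p7
  p6 = 0 | a.(0 + 0 + 0\{a}) has moves =a=> p7
  p7 = 0 | (0 + 0 + 0\{a}) has moves ·
LTS(Q): 6 reachable states
  q0 = d.c.0 | a.(0 + 0 + 0\{a}) has moves =a=> q1, =d=> q2
  q1 = d.c.0 | (0 + 0 + 0\{a}) has moves =d=> q3
  q2 = c.0 | a.(0 + 0 + 0\{a}) has moves =a=> q3, =c=> q4
  q3 = c.0 | (0 + 0 + 0\{a}) has moves =c=> q5
  q4 = 0 | a.(0 + 0 + 0\{a}) has moves =a=> q5
  q5 = 0 | (0 + 0 + 0\{a}) has moves ·
Run σ = ⟨ada⟩ on P: start {p0}
  [1] a ⇒ {p1}
  [2] d ⇒ {p3}
  [3] a ⇒ {p5}
  ✓ P
Run σ = ⟨ada⟩ on Q: start {q0}
  [1] a ⇒ {q1}
  [2] d ⇒ {q3}
  [3] a ⇒ no successor for Q

ada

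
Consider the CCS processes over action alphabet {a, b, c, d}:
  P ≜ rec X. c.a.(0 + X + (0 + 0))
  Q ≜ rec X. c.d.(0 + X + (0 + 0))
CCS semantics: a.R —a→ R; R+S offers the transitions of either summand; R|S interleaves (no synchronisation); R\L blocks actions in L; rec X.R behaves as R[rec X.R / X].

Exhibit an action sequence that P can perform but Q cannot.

P's transition system — 3 states:
  u0 = rec X. c.a.(0 + X + (0 + 0)) has moves —c→ u1
  u1 = a.(0 + (rec X. c.a.(0 + X + (0 + 0))) + (0 + 0)) has moves —a→ u2
  u2 = 0 + (rec X. c.a.(0 + X + (0 + 0))) + (0 + 0) has moves —c→ u1
Q's transition system — 3 states:
  v0 = rec X. c.d.(0 + X + (0 + 0)) has moves —c→ v1
  v1 = d.(0 + (rec X. c.d.(0 + X + (0 + 0))) + (0 + 0)) has moves —d→ v2
  v2 = 0 + (rec X. c.d.(0 + X + (0 + 0))) + (0 + 0) has moves —c→ v1
Run σ = ⟨ca⟩ on P: start {u0}
  after c @ step 1: {u1}
  after a @ step 2: {u2}
  — P admits the full trace.
Run σ = ⟨ca⟩ on Q: start {v0}
  after c @ step 1: {v1}
  after a @ step 2: no successor for Q

ca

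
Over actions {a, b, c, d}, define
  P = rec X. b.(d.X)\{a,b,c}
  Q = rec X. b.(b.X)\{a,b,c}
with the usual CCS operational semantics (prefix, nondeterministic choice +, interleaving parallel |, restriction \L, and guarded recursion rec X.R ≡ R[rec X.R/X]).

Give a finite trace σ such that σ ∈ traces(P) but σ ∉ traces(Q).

Reachable graph of P (3 states):
  m0 = rec X. b.(d.X)\{a,b,c} has moves =b=> m1
  m1 = (d.(rec X. b.(d.X)\{a,b,c}))\{a,b,c} has moves =d=> m2
  m2 = (rec X. b.(d.X)\{a,b,c})\{a,b,c} has moves ·
Reachable graph of Q (2 states):
  n0 = rec X. b.(b.X)\{a,b,c} has moves =b=> n1
  n1 = (b.(rec X. b.(b.X)\{a,b,c}))\{a,b,c} has moves ·
Run σ = ⟨bd⟩ on P: start {m0}
  [1] b ⇒ {m1}
  [2] d ⇒ {m2}
  ✓ P
Run σ = ⟨bd⟩ on Q: start {n0}
  [1] b ⇒ {n1}
  [2] d ⇒ ∅  — Q cannot continue

bd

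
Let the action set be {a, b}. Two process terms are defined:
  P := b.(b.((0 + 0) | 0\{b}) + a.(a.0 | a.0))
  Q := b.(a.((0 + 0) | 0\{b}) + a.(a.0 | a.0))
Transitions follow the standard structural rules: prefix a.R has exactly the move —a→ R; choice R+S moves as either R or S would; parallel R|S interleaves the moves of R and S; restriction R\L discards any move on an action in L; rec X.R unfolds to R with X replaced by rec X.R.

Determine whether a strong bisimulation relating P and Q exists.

LTS(P): 7 reachable states
  s0 = b.(b.((0 + 0) | 0\{b}) + a.(a.0 | a.0)) has moves =b=> s1
  s1 = b.((0 + 0) | 0\{b}) + a.(a.0 | a.0) has moves =a=> s2, =b=> s3
  s2 = a.0 | a.0 has moves =a=> s4, =a=> s5
  s3 = (0 + 0) | 0\{b} has moves (no moves)
  s4 = 0 | a.0 has moves =a=> s6
  s5 = a.0 | 0 has moves =a=> s6
  s6 = 0 | 0 has moves (no moves)
LTS(Q): 7 reachable states
  t0 = b.(a.((0 + 0) | 0\{b}) + a.(a.0 | a.0)) has moves =b=> t1
  t1 = a.((0 + 0) | 0\{b}) + a.(a.0 | a.0) has moves =a=> t2, =a=> t3
  t2 = (0 + 0) | 0\{b} has moves (no moves)
  t3 = a.0 | a.0 has moves =a=> t4, =a=> t5
  t4 = 0 | a.0 has moves =a=> t6
  t5 = a.0 | 0 has moves =a=> t6
  t6 = 0 | 0 has moves (no moves)
Coarsest stable partition (strong bisimilarity classes):
  B0 = {s0}
  B1 = {s1}
  B2 = {s3, s6, t2, t6}
  B3 = {s2, t3}
  B4 = {s4, s5, t4, t5}
  B5 = {t0}
  B6 = {t1}
s0 ∈ B0, t0 ∈ B5 → different blocks

P ≁ Q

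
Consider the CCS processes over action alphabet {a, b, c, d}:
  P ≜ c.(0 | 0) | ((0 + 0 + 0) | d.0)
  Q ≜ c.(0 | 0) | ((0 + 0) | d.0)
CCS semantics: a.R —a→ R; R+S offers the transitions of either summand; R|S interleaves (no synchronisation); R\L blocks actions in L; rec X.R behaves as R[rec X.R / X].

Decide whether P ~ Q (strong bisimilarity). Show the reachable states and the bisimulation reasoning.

YES

Reachable graph of P (4 states):
  p0 = c.(0 | 0) | ((0 + 0 + 0) | d.0) | =c=> p1, =d=> p2
  p1 = 0 | 0 | ((0 + 0 + 0) | d.0) | =d=> p3
  p2 = c.(0 | 0) | ((0 + 0 + 0) | 0) | =c=> p3
  p3 = 0 | 0 | ((0 + 0 + 0) | 0) | ·
Reachable graph of Q (4 states):
  q0 = c.(0 | 0) | ((0 + 0) | d.0) | =c=> q1, =d=> q2
  q1 = 0 | 0 | ((0 + 0) | d.0) | =d=> q3
  q2 = c.(0 | 0) | ((0 + 0) | 0) | =c=> q3
  q3 = 0 | 0 | ((0 + 0) | 0) | ·
Coarsest stable partition (strong bisimilarity classes):
  B0 = {p0, q0}
  B1 = {p2, q2}
  B2 = {p3, q3}
  B3 = {p1, q1}
p0 ∈ B0, q0 ∈ B0 → same block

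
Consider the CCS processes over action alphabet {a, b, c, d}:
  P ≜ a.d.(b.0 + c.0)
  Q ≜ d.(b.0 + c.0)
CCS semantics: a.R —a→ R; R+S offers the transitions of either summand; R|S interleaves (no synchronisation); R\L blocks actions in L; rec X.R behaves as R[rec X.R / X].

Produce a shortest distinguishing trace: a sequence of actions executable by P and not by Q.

a

LTS(P): 4 reachable states
  m0 = a.d.(b.0 + c.0) ⊢ ··a··> m1
  m1 = d.(b.0 + c.0) ⊢ ··d··> m2
  m2 = b.0 + c.0 ⊢ ··b··> m3, ··c··> m3
  m3 = 0 ⊢ deadlocked
LTS(Q): 3 reachable states
  n0 = d.(b.0 + c.0) ⊢ ··d··> n1
  n1 = b.0 + c.0 ⊢ ··b··> n2, ··c··> n2
  n2 = 0 ⊢ deadlocked
Run σ = ⟨a⟩ on P: start {m0}
  step 1 (a): {m1}
  P completes σ.
Run σ = ⟨a⟩ on Q: start {n0}
  step 1 (a): ∅ (Q stuck)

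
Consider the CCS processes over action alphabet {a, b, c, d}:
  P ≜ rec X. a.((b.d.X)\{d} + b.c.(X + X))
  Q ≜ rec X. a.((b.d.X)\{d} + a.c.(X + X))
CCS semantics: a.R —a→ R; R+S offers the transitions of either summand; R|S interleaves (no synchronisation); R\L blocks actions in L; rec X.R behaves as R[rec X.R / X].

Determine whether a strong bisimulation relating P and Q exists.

NO

LTS(P): 5 reachable states
  p0 = rec X. a.((b.d.X)\{d} + b.c.(X + X)) → =a=> p1
  p1 = (b.d.(rec X. a.((b.d.X)\{d} + b.c.(X + X))))\{d} + b.c.((rec X. a.((b.d.X)\{d} + b.c.(X + X))) + (rec X. a.((b.d.X)\{d} + b.c.(X + X)))) → =b=> p2, =b=> p3
  p2 = (d.(rec X. a.((b.d.X)\{d} + b.c.(X + X))))\{d} → ∅
  p3 = c.((rec X. a.((b.d.X)\{d} + b.c.(X + X))) + (rec X. a.((b.d.X)\{d} + b.c.(X + X)))) → =c=> p4
  p4 = (rec X. a.((b.d.X)\{d} + b.c.(X + X))) + (rec X. a.((b.d.X)\{d} + b.c.(X + X))) → =a=> p1
LTS(Q): 5 reachable states
  q0 = rec X. a.((b.d.X)\{d} + a.c.(X + X)) → =a=> q1
  q1 = (b.d.(rec X. a.((b.d.X)\{d} + a.c.(X + X))))\{d} + a.c.((rec X. a.((b.d.X)\{d} + a.c.(X + X))) + (rec X. a.((b.d.X)\{d} + a.c.(X + X)))) → =a=> q2, =b=> q3
  q2 = c.((rec X. a.((b.d.X)\{d} + a.c.(X + X))) + (rec X. a.((b.d.X)\{d} + a.c.(X + X)))) → =c=> q4
  q3 = (d.(rec X. a.((b.d.X)\{d} + a.c.(X + X))))\{d} → ∅
  q4 = (rec X. a.((b.d.X)\{d} + a.c.(X + X))) + (rec X. a.((b.d.X)\{d} + a.c.(X + X))) → =a=> q1
Bisimilarity quotient blocks:
  B0 = {p0, p4}
  B1 = {p1}
  B2 = {p3}
  B3 = {p2, q3}
  B4 = {q0, q4}
  B5 = {q1}
  B6 = {q2}
p0 ∈ B0, q0 ∈ B4 → different blocks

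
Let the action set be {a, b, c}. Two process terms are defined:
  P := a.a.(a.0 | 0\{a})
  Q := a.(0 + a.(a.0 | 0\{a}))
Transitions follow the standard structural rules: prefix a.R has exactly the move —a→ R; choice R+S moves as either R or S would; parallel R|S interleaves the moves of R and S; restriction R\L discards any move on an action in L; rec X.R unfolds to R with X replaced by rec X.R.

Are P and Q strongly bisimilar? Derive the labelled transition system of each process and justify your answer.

YES

Reachable graph of P (4 states):
  u0 = a.a.(a.0 | 0\{a}) has moves -a-> u1
  u1 = a.(a.0 | 0\{a}) has moves -a-> u2
  u2 = a.0 | 0\{a} has moves -a-> u3
  u3 = 0 | 0\{a} has moves deadlocked
Reachable graph of Q (4 states):
  v0 = a.(0 + a.(a.0 | 0\{a})) has moves -a-> v1
  v1 = 0 + a.(a.0 | 0\{a}) has moves -a-> v2
  v2 = a.0 | 0\{a} has moves -a-> v3
  v3 = 0 | 0\{a} has moves deadlocked
Bisimilarity quotient blocks:
  B0 = {u0, v0}
  B1 = {u1, v1}
  B2 = {u2, v2}
  B3 = {u3, v3}
u0 ∈ B0, v0 ∈ B0 → same block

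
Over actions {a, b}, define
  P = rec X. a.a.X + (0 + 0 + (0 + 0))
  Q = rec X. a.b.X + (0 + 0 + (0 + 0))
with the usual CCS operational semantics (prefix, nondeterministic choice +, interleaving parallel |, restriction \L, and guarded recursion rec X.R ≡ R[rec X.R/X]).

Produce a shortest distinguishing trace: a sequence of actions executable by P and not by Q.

LTS(P): 2 reachable states
  s0 = rec X. a.a.X + (0 + 0 + (0 + 0)) ⊢ =a=> s1
  s1 = a.(rec X. a.a.X + (0 + 0 + (0 + 0))) ⊢ =a=> s0
LTS(Q): 2 reachable states
  t0 = rec X. a.b.X + (0 + 0 + (0 + 0)) ⊢ =a=> t1
  t1 = b.(rec X. a.b.X + (0 + 0 + (0 + 0))) ⊢ =b=> t0
Executing aa from P (initial set {s0}):
  after a @ step 1: {s1}
  after a @ step 2: {s0}
  P completes σ.
Executing aa from Q (initial set {t0}):
  after a @ step 1: {t1}
  after a @ step 2: ∅ (Q stuck)

aa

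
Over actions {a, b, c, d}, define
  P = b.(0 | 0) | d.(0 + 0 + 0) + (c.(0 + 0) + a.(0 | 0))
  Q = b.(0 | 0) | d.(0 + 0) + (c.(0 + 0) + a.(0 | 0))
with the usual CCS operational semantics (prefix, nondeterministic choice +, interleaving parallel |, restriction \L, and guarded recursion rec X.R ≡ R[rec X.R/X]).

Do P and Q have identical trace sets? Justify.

traces(P) = traces(Q)

P's transition system — 6 states:
  s0 = b.(0 | 0) | d.(0 + 0 + 0) + (c.(0 + 0) + a.(0 | 0)) → -a-> s1, -b-> s2, -c-> s3, -d-> s4
  s1 = 0 | 0 → (no moves)
  s2 = 0 | 0 | d.(0 + 0 + 0) → -d-> s5
  s3 = 0 + 0 → (no moves)
  s4 = b.(0 | 0) | (0 + 0 + 0) → -b-> s5
  s5 = 0 | 0 | (0 + 0 + 0) → (no moves)
Q's transition system — 6 states:
  t0 = b.(0 | 0) | d.(0 + 0) + (c.(0 + 0) + a.(0 | 0)) → -a-> t1, -b-> t2, -c-> t3, -d-> t4
  t1 = 0 | 0 → (no moves)
  t2 = 0 | 0 | d.(0 + 0) → -d-> t5
  t3 = 0 + 0 → (no moves)
  t4 = b.(0 | 0) | (0 + 0) → -b-> t5
  t5 = 0 | 0 | (0 + 0) → (no moves)
Partition-refinement fixed point:
  B0 = {s0, t0}
  B1 = {s4, t4}
  B2 = {s1, s3, s5, t1, t3, t5}
  B3 = {s2, t2}
s0 ∈ B0, t0 ∈ B0 → same block
Bisimilar ⇒ trace-equivalent.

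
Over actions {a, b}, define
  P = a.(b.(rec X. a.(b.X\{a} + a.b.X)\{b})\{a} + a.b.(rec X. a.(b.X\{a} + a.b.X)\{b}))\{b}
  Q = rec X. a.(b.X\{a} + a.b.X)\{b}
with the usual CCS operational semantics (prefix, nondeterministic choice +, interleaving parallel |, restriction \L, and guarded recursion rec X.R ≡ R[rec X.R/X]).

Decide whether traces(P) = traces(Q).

LTS(P): 3 reachable states
  s0 = a.(b.(rec X. a.(b.X\{a} + a.b.X)\{b})\{a} + a.b.(rec X. a.(b.X\{a} + a.b.X)\{b}))\{b} :: —a→ s1
  s1 = (b.(rec X. a.(b.X\{a} + a.b.X)\{b})\{a} + a.b.(rec X. a.(b.X\{a} + a.b.X)\{b}))\{b} :: —a→ s2
  s2 = (b.(rec X. a.(b.X\{a} + a.b.X)\{b}))\{b} :: deadlocked
LTS(Q): 3 reachable states
  t0 = rec X. a.(b.X\{a} + a.b.X)\{b} :: —a→ t1
  t1 = (b.(rec X. a.(b.X\{a} + a.b.X)\{b})\{a} + a.b.(rec X. a.(b.X\{a} + a.b.X)\{b}))\{b} :: —a→ t2
  t2 = (b.(rec X. a.(b.X\{a} + a.b.X)\{b}))\{b} :: deadlocked
Coarsest stable partition (strong bisimilarity classes):
  B0 = {s0, t0}
  B1 = {s1, t1}
  B2 = {s2, t2}
s0 ∈ B0, t0 ∈ B0 → same block
Bisimilar ⇒ trace-equivalent.

trace-equivalent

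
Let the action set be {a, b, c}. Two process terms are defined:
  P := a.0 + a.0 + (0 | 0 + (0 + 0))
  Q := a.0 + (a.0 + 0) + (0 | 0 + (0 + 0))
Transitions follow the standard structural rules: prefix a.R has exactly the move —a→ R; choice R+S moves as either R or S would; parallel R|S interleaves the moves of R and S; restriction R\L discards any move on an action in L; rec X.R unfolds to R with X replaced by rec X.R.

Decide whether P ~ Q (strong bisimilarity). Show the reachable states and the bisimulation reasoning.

P ~ Q

P's transition system — 2 states:
  u0 = a.0 + a.0 + (0 | 0 + (0 + 0)) :: ··a··> u1
  u1 = 0 :: (no moves)
Q's transition system — 2 states:
  v0 = a.0 + (a.0 + 0) + (0 | 0 + (0 + 0)) :: ··a··> v1
  v1 = 0 :: (no moves)
Partition-refinement fixed point:
  B0 = {u0, v0}
  B1 = {u1, v1}
u0 ∈ B0, v0 ∈ B0 → same block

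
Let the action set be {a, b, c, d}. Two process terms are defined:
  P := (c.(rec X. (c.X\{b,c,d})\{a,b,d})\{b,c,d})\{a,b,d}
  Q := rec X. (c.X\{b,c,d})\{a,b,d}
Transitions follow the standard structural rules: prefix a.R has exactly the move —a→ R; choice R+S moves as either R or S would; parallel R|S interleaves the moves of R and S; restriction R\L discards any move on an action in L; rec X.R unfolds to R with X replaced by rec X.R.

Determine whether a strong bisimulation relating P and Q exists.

Reachable graph of P (2 states):
  u0 = (c.(rec X. (c.X\{b,c,d})\{a,b,d})\{b,c,d})\{a,b,d} :: -c-> u1
  u1 = (rec X. (c.X\{b,c,d})\{a,b,d})\{b,c,d}\{a,b,d} :: stopped
Reachable graph of Q (2 states):
  v0 = rec X. (c.X\{b,c,d})\{a,b,d} :: -c-> v1
  v1 = (rec X. (c.X\{b,c,d})\{a,b,d})\{b,c,d}\{a,b,d} :: stopped
Bisimilarity quotient blocks:
  B0 = {u0, v0}
  B1 = {u1, v1}
u0 ∈ B0, v0 ∈ B0 → same block

P ~ Q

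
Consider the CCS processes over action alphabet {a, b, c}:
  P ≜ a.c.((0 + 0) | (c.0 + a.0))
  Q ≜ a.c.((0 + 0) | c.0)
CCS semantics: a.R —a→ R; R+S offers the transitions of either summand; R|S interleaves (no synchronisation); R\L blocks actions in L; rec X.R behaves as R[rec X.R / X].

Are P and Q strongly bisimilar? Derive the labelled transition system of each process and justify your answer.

LTS(P): 4 reachable states
  u0 = a.c.((0 + 0) | (c.0 + a.0)) :: ··a··> u1
  u1 = c.((0 + 0) | (c.0 + a.0)) :: ··c··> u2
  u2 = (0 + 0) | (c.0 + a.0) :: ··a··> u3, ··c··> u3
  u3 = (0 + 0) | 0 :: deadlocked
LTS(Q): 4 reachable states
  v0 = a.c.((0 + 0) | c.0) :: ··a··> v1
  v1 = c.((0 + 0) | c.0) :: ··c··> v2
  v2 = (0 + 0) | c.0 :: ··c··> v3
  v3 = (0 + 0) | 0 :: deadlocked
Partition-refinement fixed point:
  B0 = {u0}
  B1 = {u1}
  B2 = {u2}
  B3 = {u3, v3}
  B4 = {v0}
  B5 = {v1}
  B6 = {v2}
u0 ∈ B0, v0 ∈ B4 → different blocks

NO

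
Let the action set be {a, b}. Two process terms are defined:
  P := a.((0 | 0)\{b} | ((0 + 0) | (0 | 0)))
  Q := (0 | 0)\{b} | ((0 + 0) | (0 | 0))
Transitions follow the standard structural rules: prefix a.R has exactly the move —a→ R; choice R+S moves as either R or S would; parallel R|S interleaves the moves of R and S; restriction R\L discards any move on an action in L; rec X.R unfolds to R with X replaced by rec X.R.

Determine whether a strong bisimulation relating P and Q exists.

LTS(P): 2 reachable states
  u0 = a.((0 | 0)\{b} | ((0 + 0) | (0 | 0))) ⊢ --a--▸ u1
  u1 = (0 | 0)\{b} | ((0 + 0) | (0 | 0)) ⊢ ·
LTS(Q): 1 reachable states
  v0 = (0 | 0)\{b} | ((0 + 0) | (0 | 0)) ⊢ ·
Bisimilarity quotient blocks:
  B0 = {u0}
  B1 = {u1, v0}
u0 ∈ B0, v0 ∈ B1 → different blocks

not bisimilar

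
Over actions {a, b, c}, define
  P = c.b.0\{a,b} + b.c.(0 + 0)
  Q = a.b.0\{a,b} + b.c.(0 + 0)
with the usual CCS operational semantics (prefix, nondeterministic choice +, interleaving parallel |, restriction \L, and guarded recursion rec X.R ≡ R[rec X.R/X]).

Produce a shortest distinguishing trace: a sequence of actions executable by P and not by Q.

Reachable graph of P (5 states):
  p0 = c.b.0\{a,b} + b.c.(0 + 0) has moves -b-> p1, -c-> p2
  p1 = c.(0 + 0) has moves -c-> p3
  p2 = b.0\{a,b} has moves -b-> p4
  p3 = 0 + 0 has moves ·
  p4 = 0\{a,b} has moves ·
Reachable graph of Q (5 states):
  q0 = a.b.0\{a,b} + b.c.(0 + 0) has moves -a-> q1, -b-> q2
  q1 = b.0\{a,b} has moves -b-> q3
  q2 = c.(0 + 0) has moves -c-> q4
  q3 = 0\{a,b} has moves ·
  q4 = 0 + 0 has moves ·
Executing c from P (initial set {p0}):
  step 1 (c): {p2}
  ✓ P
Executing c from Q (initial set {q0}):
  step 1 (c): no successor for Q

c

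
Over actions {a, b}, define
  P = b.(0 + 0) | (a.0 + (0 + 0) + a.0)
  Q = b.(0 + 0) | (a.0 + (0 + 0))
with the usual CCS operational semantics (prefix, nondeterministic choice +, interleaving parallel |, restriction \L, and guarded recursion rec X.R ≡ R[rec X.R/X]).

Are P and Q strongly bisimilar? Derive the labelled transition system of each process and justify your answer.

P ~ Q

P's transition system — 4 states:
  u0 = b.(0 + 0) | (a.0 + (0 + 0) + a.0) | =a=> u1, =b=> u2
  u1 = b.(0 + 0) | 0 | =b=> u3
  u2 = (0 + 0) | (a.0 + (0 + 0) + a.0) | =a=> u3
  u3 = (0 + 0) | 0 | (no moves)
Q's transition system — 4 states:
  v0 = b.(0 + 0) | (a.0 + (0 + 0)) | =a=> v1, =b=> v2
  v1 = b.(0 + 0) | 0 | =b=> v3
  v2 = (0 + 0) | (a.0 + (0 + 0)) | =a=> v3
  v3 = (0 + 0) | 0 | (no moves)
Bisimilarity quotient blocks:
  B0 = {u0, v0}
  B1 = {u2, v2}
  B2 = {u3, v3}
  B3 = {u1, v1}
u0 ∈ B0, v0 ∈ B0 → same block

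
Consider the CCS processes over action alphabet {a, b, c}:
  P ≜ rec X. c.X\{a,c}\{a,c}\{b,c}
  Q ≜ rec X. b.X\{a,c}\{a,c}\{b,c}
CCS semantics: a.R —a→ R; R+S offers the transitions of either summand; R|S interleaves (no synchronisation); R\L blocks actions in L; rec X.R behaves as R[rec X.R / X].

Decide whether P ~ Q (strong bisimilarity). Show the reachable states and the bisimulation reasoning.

Reachable graph of P (2 states):
  m0 = rec X. c.X\{a,c}\{a,c}\{b,c} → ··c··> m1
  m1 = (rec X. c.X\{a,c}\{a,c}\{b,c})\{a,c}\{a,c}\{b,c} → ∅
Reachable graph of Q (2 states):
  n0 = rec X. b.X\{a,c}\{a,c}\{b,c} → ··b··> n1
  n1 = (rec X. b.X\{a,c}\{a,c}\{b,c})\{a,c}\{a,c}\{b,c} → ∅
Partition-refinement fixed point:
  B0 = {m0}
  B1 = {m1, n1}
  B2 = {n0}
m0 ∈ B0, n0 ∈ B2 → different blocks

P ≁ Q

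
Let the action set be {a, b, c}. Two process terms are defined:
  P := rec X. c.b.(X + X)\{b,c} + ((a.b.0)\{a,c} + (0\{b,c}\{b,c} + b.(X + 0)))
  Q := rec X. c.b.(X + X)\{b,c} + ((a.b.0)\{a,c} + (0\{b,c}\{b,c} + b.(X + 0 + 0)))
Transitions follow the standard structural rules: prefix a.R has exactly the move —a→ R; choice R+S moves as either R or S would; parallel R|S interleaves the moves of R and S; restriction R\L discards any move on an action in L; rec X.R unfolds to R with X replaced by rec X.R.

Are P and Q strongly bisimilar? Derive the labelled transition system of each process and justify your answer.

Reachable graph of P (4 states):
  u0 = rec X. c.b.(X + X)\{b,c} + ((a.b.0)\{a,c} + (0\{b,c}\{b,c} + b.(X + 0))) ⊢ =b=> u1, =c=> u2
  u1 = (rec X. c.b.(X + X)\{b,c} + ((a.b.0)\{a,c} + (0\{b,c}\{b,c} + b.(X + 0)))) + 0 ⊢ =b=> u1, =c=> u2
  u2 = b.((rec X. c.b.(X + X)\{b,c} + ((a.b.0)\{a,c} + (0\{b,c}\{b,c} + b.(X + 0)))) + (rec X. c.b.(X + X)\{b,c} + ((a.b.0)\{a,c} + (0\{b,c}\{b,c} + b.(X + 0)))))\{b,c} ⊢ =b=> u3
  u3 = ((rec X. c.b.(X + X)\{b,c} + ((a.b.0)\{a,c} + (0\{b,c}\{b,c} + b.(X + 0)))) + (rec X. c.b.(X + X)\{b,c} + ((a.b.0)\{a,c} + (0\{b,c}\{b,c} + b.(X + 0)))))\{b,c} ⊢ ·
Reachable graph of Q (4 states):
  v0 = rec X. c.b.(X + X)\{b,c} + ((a.b.0)\{a,c} + (0\{b,c}\{b,c} + b.(X + 0 + 0))) ⊢ =b=> v1, =c=> v2
  v1 = (rec X. c.b.(X + X)\{b,c} + ((a.b.0)\{a,c} + (0\{b,c}\{b,c} + b.(X + 0 + 0)))) + 0 + 0 ⊢ =b=> v1, =c=> v2
  v2 = b.((rec X. c.b.(X + X)\{b,c} + ((a.b.0)\{a,c} + (0\{b,c}\{b,c} + b.(X + 0 + 0)))) + (rec X. c.b.(X + X)\{b,c} + ((a.b.0)\{a,c} + (0\{b,c}\{b,c} + b.(X + 0 + 0)))))\{b,c} ⊢ =b=> v3
  v3 = ((rec X. c.b.(X + X)\{b,c} + ((a.b.0)\{a,c} + (0\{b,c}\{b,c} + b.(X + 0 + 0)))) + (rec X. c.b.(X + X)\{b,c} + ((a.b.0)\{a,c} + (0\{b,c}\{b,c} + b.(X + 0 + 0)))))\{b,c} ⊢ ·
Partition-refinement fixed point:
  B0 = {u0, u1, v0, v1}
  B1 = {u2, v2}
  B2 = {u3, v3}
u0 ∈ B0, v0 ∈ B0 → same block

P ~ Q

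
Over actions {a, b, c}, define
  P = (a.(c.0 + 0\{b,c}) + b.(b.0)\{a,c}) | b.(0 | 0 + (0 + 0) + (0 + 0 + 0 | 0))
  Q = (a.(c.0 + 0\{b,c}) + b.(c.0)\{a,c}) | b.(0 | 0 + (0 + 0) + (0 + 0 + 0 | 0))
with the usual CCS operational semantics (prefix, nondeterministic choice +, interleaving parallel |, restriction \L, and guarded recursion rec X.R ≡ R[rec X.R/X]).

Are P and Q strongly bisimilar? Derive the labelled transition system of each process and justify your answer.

not bisimilar

P's transition system — 10 states:
  s0 = (a.(c.0 + 0\{b,c}) + b.(b.0)\{a,c}) | b.(0 | 0 + (0 + 0) + (0 + 0 + 0 | 0)) → -a-> s1, -b-> s2, -b-> s3
  s1 = (c.0 + 0\{b,c}) | b.(0 | 0 + (0 + 0) + (0 + 0 + 0 | 0)) → -b-> s4, -c-> s5
  s2 = (a.(c.0 + 0\{b,c}) + b.(b.0)\{a,c}) | (0 | 0 + (0 + 0) + (0 + 0 + 0 | 0)) → -a-> s4, -b-> s6
  s3 = (b.0)\{a,c} | b.(0 | 0 + (0 + 0) + (0 + 0 + 0 | 0)) → -b-> s6, -b-> s7
  s4 = (c.0 + 0\{b,c}) | (0 | 0 + (0 + 0) + (0 + 0 + 0 | 0)) → -c-> s8
  s5 = 0 | b.(0 | 0 + (0 + 0) + (0 + 0 + 0 | 0)) → -b-> s8
  s6 = (b.0)\{a,c} | (0 | 0 + (0 + 0) + (0 + 0 + 0 | 0)) → -b-> s9
  s7 = 0\{a,c} | b.(0 | 0 + (0 + 0) + (0 + 0 + 0 | 0)) → -b-> s9
  s8 = 0 | (0 | 0 + (0 + 0) + (0 + 0 + 0 | 0)) → ·
  s9 = 0\{a,c} | (0 | 0 + (0 + 0) + (0 + 0 + 0 | 0)) → ·
Q's transition system — 8 states:
  t0 = (a.(c.0 + 0\{b,c}) + b.(c.0)\{a,c}) | b.(0 | 0 + (0 + 0) + (0 + 0 + 0 | 0)) → -a-> t1, -b-> t2, -b-> t3
  t1 = (c.0 + 0\{b,c}) | b.(0 | 0 + (0 + 0) + (0 + 0 + 0 | 0)) → -b-> t4, -c-> t5
  t2 = (a.(c.0 + 0\{b,c}) + b.(c.0)\{a,c}) | (0 | 0 + (0 + 0) + (0 + 0 + 0 | 0)) → -a-> t4, -b-> t6
  t3 = (c.0)\{a,c} | b.(0 | 0 + (0 + 0) + (0 + 0 + 0 | 0)) → -b-> t6
  t4 = (c.0 + 0\{b,c}) | (0 | 0 + (0 + 0) + (0 + 0 + 0 | 0)) → -c-> t7
  t5 = 0 | b.(0 | 0 + (0 + 0) + (0 + 0 + 0 | 0)) → -b-> t7
  t6 = (c.0)\{a,c} | (0 | 0 + (0 + 0) + (0 + 0 + 0 | 0)) → ·
  t7 = 0 | (0 | 0 + (0 + 0) + (0 + 0 + 0 | 0)) → ·
Partition-refinement fixed point:
  B0 = {s0}
  B1 = {s2}
  B2 = {s4, t4}
  B3 = {s8, s9, t6, t7}
  B4 = {s5, s6, s7, t3, t5}
  B5 = {s3}
  B6 = {s1, t1}
  B7 = {t0}
  B8 = {t2}
s0 ∈ B0, t0 ∈ B7 → different blocks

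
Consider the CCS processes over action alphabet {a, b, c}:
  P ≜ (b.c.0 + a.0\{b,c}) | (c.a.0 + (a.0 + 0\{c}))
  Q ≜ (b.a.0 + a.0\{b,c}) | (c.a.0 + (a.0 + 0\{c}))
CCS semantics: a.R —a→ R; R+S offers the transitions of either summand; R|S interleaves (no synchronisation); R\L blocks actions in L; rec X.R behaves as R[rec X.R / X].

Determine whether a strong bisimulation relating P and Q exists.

LTS(P): 12 reachable states
  u0 = (b.c.0 + a.0\{b,c}) | (c.a.0 + (a.0 + 0\{c})) → =a=> u1, =a=> u2, =b=> u3, =c=> u4
  u1 = (b.c.0 + a.0\{b,c}) | 0 → =a=> u5, =b=> u6
  u2 = 0\{b,c} | (c.a.0 + (a.0 + 0\{c})) → =a=> u5, =c=> u7
  u3 = c.0 | (c.a.0 + (a.0 + 0\{c})) → =a=> u6, =c=> u8, =c=> u9
  u4 = (b.c.0 + a.0\{b,c}) | a.0 → =a=> u1, =a=> u7, =b=> u9
  u5 = 0\{b,c} | 0 → stopped
  u6 = c.0 | 0 → =c=> u10
  u7 = 0\{b,c} | a.0 → =a=> u5
  u8 = 0 | (c.a.0 + (a.0 + 0\{c})) → =a=> u10, =c=> u11
  u9 = c.0 | a.0 → =a=> u6, =c=> u11
  u10 = 0 | 0 → stopped
  u11 = 0 | a.0 → =a=> u10
LTS(Q): 12 reachable states
  v0 = (b.a.0 + a.0\{b,c}) | (c.a.0 + (a.0 + 0\{c})) → =a=> v1, =a=> v2, =b=> v3, =c=> v4
  v1 = (b.a.0 + a.0\{b,c}) | 0 → =a=> v5, =b=> v6
  v2 = 0\{b,c} | (c.a.0 + (a.0 + 0\{c})) → =a=> v5, =c=> v7
  v3 = a.0 | (c.a.0 + (a.0 + 0\{c})) → =a=> v6, =a=> v8, =c=> v9
  v4 = (b.a.0 + a.0\{b,c}) | a.0 → =a=> v1, =a=> v7, =b=> v9
  v5 = 0\{b,c} | 0 → stopped
  v6 = a.0 | 0 → =a=> v10
  v7 = 0\{b,c} | a.0 → =a=> v5
  v8 = 0 | (c.a.0 + (a.0 + 0\{c})) → =a=> v10, =c=> v11
  v9 = a.0 | a.0 → =a=> v11, =a=> v6
  v10 = 0 | 0 → stopped
  v11 = 0 | a.0 → =a=> v10
Coarsest stable partition (strong bisimilarity classes):
  B0 = {u0}
  B1 = {u3}
  B2 = {u6}
  B3 = {u10, u5, v10, v5}
  B4 = {u9}
  B5 = {u11, u7, v11, v6, v7}
  B6 = {u2, u8, v2, v8}
  B7 = {u1}
  B8 = {u4}
  B9 = {v0}
  B10 = {v3}
  B11 = {v9}
  B12 = {v1}
  B13 = {v4}
u0 ∈ B0, v0 ∈ B9 → different blocks

not bisimilar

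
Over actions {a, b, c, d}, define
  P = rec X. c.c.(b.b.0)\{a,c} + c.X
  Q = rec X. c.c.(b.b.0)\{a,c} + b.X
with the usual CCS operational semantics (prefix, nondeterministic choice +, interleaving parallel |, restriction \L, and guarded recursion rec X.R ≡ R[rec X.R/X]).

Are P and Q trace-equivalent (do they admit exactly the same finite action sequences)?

LTS(P): 5 reachable states
  m0 = rec X. c.c.(b.b.0)\{a,c} + c.X | --c--▸ m0, --c--▸ m1
  m1 = c.(b.b.0)\{a,c} | --c--▸ m2
  m2 = (b.b.0)\{a,c} | --b--▸ m3
  m3 = (b.0)\{a,c} | --b--▸ m4
  m4 = 0\{a,c} | deadlocked
LTS(Q): 5 reachable states
  n0 = rec X. c.c.(b.b.0)\{a,c} + b.X | --b--▸ n0, --c--▸ n1
  n1 = c.(b.b.0)\{a,c} | --c--▸ n2
  n2 = (b.b.0)\{a,c} | --b--▸ n3
  n3 = (b.0)\{a,c} | --b--▸ n4
  n4 = 0\{a,c} | deadlocked
Executing ccc from P (initial set {m0}):
  step 1 (c): {m0, m1}
  step 2 (c): {m0, m1, m2}
  step 3 (c): {m0, m1, m2}
  P completes σ.
Executing ccc from Q (initial set {n0}):
  step 1 (c): {n1}
  step 2 (c): {n2}
  step 3 (c): ∅  — Q cannot continue

trace-distinct — witness ⟨ccc⟩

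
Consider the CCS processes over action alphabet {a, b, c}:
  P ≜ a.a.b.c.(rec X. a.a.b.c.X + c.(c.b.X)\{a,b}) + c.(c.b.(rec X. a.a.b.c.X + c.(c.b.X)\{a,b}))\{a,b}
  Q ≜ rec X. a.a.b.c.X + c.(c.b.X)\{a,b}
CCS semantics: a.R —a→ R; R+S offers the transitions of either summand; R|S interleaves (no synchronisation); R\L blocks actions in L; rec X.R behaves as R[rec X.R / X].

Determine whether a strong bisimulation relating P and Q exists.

bisimilar

LTS(P): 7 reachable states
  m0 = a.a.b.c.(rec X. a.a.b.c.X + c.(c.b.X)\{a,b}) + c.(c.b.(rec X. a.a.b.c.X + c.(c.b.X)\{a,b}))\{a,b} :: —a→ m1, —c→ m2
  m1 = a.b.c.(rec X. a.a.b.c.X + c.(c.b.X)\{a,b}) :: —a→ m3
  m2 = (c.b.(rec X. a.a.b.c.X + c.(c.b.X)\{a,b}))\{a,b} :: —c→ m4
  m3 = b.c.(rec X. a.a.b.c.X + c.(c.b.X)\{a,b}) :: —b→ m5
  m4 = (b.(rec X. a.a.b.c.X + c.(c.b.X)\{a,b}))\{a,b} :: ∅
  m5 = c.(rec X. a.a.b.c.X + c.(c.b.X)\{a,b}) :: —c→ m6
  m6 = rec X. a.a.b.c.X + c.(c.b.X)\{a,b} :: —a→ m1, —c→ m2
LTS(Q): 6 reachable states
  n0 = rec X. a.a.b.c.X + c.(c.b.X)\{a,b} :: —a→ n1, —c→ n2
  n1 = a.b.c.(rec X. a.a.b.c.X + c.(c.b.X)\{a,b}) :: —a→ n3
  n2 = (c.b.(rec X. a.a.b.c.X + c.(c.b.X)\{a,b}))\{a,b} :: —c→ n4
  n3 = b.c.(rec X. a.a.b.c.X + c.(c.b.X)\{a,b}) :: —b→ n5
  n4 = (b.(rec X. a.a.b.c.X + c.(c.b.X)\{a,b}))\{a,b} :: ∅
  n5 = c.(rec X. a.a.b.c.X + c.(c.b.X)\{a,b}) :: —c→ n0
Bisimilarity quotient blocks:
  B0 = {m0, m6, n0}
  B1 = {m1, n1}
  B2 = {m3, n3}
  B3 = {m5, n5}
  B4 = {m2, n2}
  B5 = {m4, n4}
m0 ∈ B0, n0 ∈ B0 → same block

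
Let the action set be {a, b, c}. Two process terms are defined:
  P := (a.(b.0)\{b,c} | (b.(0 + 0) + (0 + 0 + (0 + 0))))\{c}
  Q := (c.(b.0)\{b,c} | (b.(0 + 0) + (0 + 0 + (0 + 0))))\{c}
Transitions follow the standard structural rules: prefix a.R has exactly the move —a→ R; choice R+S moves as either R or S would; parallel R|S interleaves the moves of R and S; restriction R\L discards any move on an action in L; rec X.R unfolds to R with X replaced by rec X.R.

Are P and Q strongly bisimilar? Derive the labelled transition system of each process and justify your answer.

LTS(P): 4 reachable states
  u0 = (a.(b.0)\{b,c} | (b.(0 + 0) + (0 + 0 + (0 + 0))))\{c} :: -a-> u1, -b-> u2
  u1 = ((b.0)\{b,c} | (b.(0 + 0) + (0 + 0 + (0 + 0))))\{c} :: -b-> u3
  u2 = (a.(b.0)\{b,c} | (0 + 0))\{c} :: -a-> u3
  u3 = ((b.0)\{b,c} | (0 + 0))\{c} :: stopped
LTS(Q): 2 reachable states
  v0 = (c.(b.0)\{b,c} | (b.(0 + 0) + (0 + 0 + (0 + 0))))\{c} :: -b-> v1
  v1 = (c.(b.0)\{b,c} | (0 + 0))\{c} :: stopped
Coarsest stable partition (strong bisimilarity classes):
  B0 = {u0}
  B1 = {u2}
  B2 = {u3, v1}
  B3 = {u1, v0}
u0 ∈ B0, v0 ∈ B3 → different blocks

not bisimilar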